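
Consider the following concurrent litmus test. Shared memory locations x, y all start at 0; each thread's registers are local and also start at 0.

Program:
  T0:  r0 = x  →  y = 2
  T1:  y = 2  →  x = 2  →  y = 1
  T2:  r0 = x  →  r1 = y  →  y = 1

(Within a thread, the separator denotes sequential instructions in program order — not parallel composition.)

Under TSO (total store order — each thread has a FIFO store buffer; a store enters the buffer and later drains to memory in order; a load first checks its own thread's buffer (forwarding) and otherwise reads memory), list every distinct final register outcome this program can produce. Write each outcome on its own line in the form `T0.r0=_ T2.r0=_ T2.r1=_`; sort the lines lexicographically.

T0.r0=0 T2.r0=0 T2.r1=0
T0.r0=0 T2.r0=0 T2.r1=1
T0.r0=0 T2.r0=0 T2.r1=2
T0.r0=0 T2.r0=2 T2.r1=1
T0.r0=0 T2.r0=2 T2.r1=2
T0.r0=2 T2.r0=0 T2.r1=0
T0.r0=2 T2.r0=0 T2.r1=1
T0.r0=2 T2.r0=0 T2.r1=2
T0.r0=2 T2.r0=2 T2.r1=1
T0.r0=2 T2.r0=2 T2.r1=2

outcome vector order: (T0.r0,T2.r0,T2.r1)
|TSO outcomes| = 10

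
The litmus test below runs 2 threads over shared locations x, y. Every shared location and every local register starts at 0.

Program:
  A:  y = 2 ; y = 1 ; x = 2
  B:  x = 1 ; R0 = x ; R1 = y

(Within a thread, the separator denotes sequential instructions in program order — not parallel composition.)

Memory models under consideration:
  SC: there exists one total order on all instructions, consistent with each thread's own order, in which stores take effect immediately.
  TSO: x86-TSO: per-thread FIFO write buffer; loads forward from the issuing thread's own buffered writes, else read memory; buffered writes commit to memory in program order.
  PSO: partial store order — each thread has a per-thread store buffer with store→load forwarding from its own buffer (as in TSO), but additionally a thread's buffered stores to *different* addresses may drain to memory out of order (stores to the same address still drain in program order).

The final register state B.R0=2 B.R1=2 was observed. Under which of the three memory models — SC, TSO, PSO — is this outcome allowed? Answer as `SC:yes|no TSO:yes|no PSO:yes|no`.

SC:no TSO:no PSO:yes

outcome vector order: (B.R0,B.R1)
SC (4): 10 11 12 21
TSO (4): 10 11 12 21
PSO (6): 10 11 12 20 21 22
target 22 ∈ {PSO}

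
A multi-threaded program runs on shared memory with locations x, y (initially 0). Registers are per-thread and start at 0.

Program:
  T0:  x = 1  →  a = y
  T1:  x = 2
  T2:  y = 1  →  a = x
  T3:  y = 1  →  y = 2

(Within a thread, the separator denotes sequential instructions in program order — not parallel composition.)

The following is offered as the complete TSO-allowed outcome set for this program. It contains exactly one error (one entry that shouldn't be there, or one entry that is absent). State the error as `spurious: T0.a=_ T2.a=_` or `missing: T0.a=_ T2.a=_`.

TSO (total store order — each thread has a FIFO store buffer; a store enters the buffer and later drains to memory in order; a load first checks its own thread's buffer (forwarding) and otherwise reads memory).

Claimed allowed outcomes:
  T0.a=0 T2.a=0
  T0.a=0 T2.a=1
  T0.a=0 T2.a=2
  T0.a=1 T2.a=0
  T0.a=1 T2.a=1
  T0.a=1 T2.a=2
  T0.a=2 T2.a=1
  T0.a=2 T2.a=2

outcome vector order: (T0.a,T2.a)
under TSO → 00, 01, 02, 10, 11, 12, 20, 21, 22
TSO∖claimed = {20}

missing: T0.a=2 T2.a=0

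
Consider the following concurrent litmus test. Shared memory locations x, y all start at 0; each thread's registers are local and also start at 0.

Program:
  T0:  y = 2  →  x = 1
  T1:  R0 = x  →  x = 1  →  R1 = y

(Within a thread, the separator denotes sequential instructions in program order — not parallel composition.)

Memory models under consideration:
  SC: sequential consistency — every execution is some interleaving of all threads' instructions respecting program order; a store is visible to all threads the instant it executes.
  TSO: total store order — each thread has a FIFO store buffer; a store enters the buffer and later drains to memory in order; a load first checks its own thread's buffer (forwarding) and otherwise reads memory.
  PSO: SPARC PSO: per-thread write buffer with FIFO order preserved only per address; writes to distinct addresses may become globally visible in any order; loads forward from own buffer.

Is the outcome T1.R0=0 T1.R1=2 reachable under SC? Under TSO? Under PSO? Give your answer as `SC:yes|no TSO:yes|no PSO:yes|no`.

outcome vector order: (T1.R0,T1.R1)
[SC] allowed = {<0 0>; <0 2>; <1 2>}
[TSO] allowed = {<0 0>; <0 2>; <1 2>}
[PSO] allowed = {<0 0>; <0 2>; <1 0>; <1 2>}
target <0 2> ∈ {SC,TSO,PSO}

SC:yes TSO:yes PSO:yes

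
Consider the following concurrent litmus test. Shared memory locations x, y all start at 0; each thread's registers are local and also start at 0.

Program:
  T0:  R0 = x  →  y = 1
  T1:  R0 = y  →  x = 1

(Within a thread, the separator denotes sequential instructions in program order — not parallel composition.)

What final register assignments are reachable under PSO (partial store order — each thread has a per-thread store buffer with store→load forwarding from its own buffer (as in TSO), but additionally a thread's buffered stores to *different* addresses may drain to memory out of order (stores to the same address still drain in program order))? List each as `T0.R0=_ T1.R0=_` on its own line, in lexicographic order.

T0.R0=0 T1.R0=0
T0.R0=0 T1.R0=1
T0.R0=1 T1.R0=0

outcome vector order: (T0.R0,T1.R0)
|PSO outcomes| = 3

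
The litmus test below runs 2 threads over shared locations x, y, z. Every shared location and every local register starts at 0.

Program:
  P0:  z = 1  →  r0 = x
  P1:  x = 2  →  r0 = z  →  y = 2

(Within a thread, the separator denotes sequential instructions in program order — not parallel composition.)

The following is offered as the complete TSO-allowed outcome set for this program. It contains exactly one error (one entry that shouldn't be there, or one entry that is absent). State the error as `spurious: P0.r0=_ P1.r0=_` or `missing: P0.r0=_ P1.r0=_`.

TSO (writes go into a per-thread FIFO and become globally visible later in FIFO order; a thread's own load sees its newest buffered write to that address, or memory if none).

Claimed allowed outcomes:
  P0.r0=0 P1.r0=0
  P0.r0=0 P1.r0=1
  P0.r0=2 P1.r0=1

outcome vector order: (P0.r0,P1.r0)
[TSO] allowed = {<0 0> <0 1> <2 0> <2 1>}
TSO∖claimed = {<2 0>}

missing: P0.r0=2 P1.r0=0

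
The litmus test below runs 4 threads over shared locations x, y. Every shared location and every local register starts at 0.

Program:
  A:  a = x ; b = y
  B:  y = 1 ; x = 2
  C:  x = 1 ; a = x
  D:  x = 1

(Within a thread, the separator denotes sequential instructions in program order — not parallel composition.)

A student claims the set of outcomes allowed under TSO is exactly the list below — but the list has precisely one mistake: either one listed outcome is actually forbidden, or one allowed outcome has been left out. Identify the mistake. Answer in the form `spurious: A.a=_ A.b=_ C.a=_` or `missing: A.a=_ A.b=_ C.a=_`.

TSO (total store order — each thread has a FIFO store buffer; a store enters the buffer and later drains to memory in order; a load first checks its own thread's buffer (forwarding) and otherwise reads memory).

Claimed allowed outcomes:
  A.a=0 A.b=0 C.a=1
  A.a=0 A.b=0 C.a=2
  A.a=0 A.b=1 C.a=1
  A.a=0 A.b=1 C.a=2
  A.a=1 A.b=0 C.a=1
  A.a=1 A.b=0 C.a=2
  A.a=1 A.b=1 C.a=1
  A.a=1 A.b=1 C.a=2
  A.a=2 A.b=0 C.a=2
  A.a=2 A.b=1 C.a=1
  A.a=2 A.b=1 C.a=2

outcome vector order: (A.a,A.b,C.a)
TSO (10): <0 0 1> <0 0 2> <0 1 1> <0 1 2> <1 0 1> <1 0 2> <1 1 1> <1 1 2> <2 1 1> <2 1 2>
claimed∖TSO = {<2 0 2>}

spurious: A.a=2 A.b=0 C.a=2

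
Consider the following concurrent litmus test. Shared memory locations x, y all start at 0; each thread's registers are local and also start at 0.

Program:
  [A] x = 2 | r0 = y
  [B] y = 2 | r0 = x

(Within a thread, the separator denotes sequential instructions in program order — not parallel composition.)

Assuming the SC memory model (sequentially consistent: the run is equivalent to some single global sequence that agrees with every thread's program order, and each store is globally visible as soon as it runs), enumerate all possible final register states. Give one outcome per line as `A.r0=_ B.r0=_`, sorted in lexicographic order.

outcome vector order: (A.r0,B.r0)
|SC outcomes| = 3

A.r0=0 B.r0=2
A.r0=2 B.r0=0
A.r0=2 B.r0=2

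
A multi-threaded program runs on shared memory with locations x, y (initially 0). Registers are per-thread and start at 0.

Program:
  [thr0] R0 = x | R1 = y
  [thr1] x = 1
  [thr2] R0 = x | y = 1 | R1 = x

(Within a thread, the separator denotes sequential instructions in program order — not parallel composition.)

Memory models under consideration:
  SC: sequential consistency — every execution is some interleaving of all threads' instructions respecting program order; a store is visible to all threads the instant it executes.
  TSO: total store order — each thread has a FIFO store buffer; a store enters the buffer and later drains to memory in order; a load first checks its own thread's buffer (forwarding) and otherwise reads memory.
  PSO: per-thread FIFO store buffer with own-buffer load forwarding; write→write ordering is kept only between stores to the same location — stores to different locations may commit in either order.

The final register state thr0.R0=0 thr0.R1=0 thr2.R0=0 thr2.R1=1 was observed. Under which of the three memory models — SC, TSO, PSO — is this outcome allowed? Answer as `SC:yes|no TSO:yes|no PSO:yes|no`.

SC:yes TSO:yes PSO:yes

outcome vector order: (thr0.R0,thr0.R1,thr2.R0,thr2.R1)
under SC → (0,0,0,0) (0,0,0,1) (0,0,1,1) (0,1,0,0) (0,1,0,1) (0,1,1,1) (1,0,0,1) (1,0,1,1) (1,1,0,0) (1,1,0,1) (1,1,1,1)
under TSO → (0,0,0,0) (0,0,0,1) (0,0,1,1) (0,1,0,0) (0,1,0,1) (0,1,1,1) (1,0,0,0) (1,0,0,1) (1,0,1,1) (1,1,0,0) (1,1,0,1) (1,1,1,1)
under PSO → (0,0,0,0) (0,0,0,1) (0,0,1,1) (0,1,0,0) (0,1,0,1) (0,1,1,1) (1,0,0,0) (1,0,0,1) (1,0,1,1) (1,1,0,0) (1,1,0,1) (1,1,1,1)
target (0,0,0,1) ∈ {SC,TSO,PSO}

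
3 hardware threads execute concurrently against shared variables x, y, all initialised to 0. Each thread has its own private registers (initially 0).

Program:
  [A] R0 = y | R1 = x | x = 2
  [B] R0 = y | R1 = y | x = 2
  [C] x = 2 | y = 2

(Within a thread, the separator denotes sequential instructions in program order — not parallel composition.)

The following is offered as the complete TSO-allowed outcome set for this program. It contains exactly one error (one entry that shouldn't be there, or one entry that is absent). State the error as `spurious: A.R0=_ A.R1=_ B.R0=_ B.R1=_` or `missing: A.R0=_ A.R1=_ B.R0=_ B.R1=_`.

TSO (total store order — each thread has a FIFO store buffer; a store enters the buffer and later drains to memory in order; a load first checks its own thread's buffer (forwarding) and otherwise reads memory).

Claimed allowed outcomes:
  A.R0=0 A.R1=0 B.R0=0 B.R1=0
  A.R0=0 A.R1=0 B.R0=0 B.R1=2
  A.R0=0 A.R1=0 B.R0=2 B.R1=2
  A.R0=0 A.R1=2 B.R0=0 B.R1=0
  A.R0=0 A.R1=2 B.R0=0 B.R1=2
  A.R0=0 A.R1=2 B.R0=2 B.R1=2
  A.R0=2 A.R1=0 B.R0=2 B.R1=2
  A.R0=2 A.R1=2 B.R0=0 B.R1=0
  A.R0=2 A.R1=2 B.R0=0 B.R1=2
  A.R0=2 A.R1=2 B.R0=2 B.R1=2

outcome vector order: (A.R0,A.R1,B.R0,B.R1)
TSO: 9 outcomes — {0/0/0/0, 0/0/0/2, 0/0/2/2, 0/2/0/0, 0/2/0/2, 0/2/2/2, 2/2/0/0, 2/2/0/2, 2/2/2/2}
claimed∖TSO = {2/0/2/2}

spurious: A.R0=2 A.R1=0 B.R0=2 B.R1=2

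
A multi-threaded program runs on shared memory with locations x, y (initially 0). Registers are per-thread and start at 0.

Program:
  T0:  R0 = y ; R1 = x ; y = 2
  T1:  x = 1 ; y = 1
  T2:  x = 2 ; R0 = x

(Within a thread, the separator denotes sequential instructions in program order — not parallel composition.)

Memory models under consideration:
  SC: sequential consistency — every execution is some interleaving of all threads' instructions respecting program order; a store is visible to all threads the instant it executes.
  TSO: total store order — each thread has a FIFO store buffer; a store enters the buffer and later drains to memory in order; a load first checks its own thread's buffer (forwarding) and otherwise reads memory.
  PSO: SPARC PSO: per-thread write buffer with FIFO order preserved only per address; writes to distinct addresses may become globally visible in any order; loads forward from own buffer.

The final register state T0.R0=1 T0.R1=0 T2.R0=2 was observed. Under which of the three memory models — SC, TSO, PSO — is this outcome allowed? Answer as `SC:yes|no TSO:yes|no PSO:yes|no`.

outcome vector order: (T0.R0,T0.R1,T2.R0)
SC (9): 001 002 011 012 021 022 111 112 122
TSO (9): 001 002 011 012 021 022 111 112 122
PSO (12): 001 002 011 012 021 022 101 102 111 112 121 122
target 102 ∈ {PSO}

SC:no TSO:no PSO:yes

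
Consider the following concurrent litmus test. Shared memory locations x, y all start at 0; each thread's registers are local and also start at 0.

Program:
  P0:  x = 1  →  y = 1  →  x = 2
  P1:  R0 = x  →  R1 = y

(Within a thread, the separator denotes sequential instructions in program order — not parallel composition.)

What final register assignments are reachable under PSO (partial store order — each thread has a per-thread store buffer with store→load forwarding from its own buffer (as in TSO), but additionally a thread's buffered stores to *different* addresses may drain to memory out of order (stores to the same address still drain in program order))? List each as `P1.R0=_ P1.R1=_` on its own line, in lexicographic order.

P1.R0=0 P1.R1=0
P1.R0=0 P1.R1=1
P1.R0=1 P1.R1=0
P1.R0=1 P1.R1=1
P1.R0=2 P1.R1=0
P1.R0=2 P1.R1=1

outcome vector order: (P1.R0,P1.R1)
|PSO outcomes| = 6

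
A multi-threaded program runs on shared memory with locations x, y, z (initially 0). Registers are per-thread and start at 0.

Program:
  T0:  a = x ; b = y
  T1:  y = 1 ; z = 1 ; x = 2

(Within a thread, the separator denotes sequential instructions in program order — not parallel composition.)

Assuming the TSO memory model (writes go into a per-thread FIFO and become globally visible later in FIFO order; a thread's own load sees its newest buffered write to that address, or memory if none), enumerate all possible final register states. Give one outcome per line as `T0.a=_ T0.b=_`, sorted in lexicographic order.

T0.a=0 T0.b=0
T0.a=0 T0.b=1
T0.a=2 T0.b=1

outcome vector order: (T0.a,T0.b)
|TSO outcomes| = 3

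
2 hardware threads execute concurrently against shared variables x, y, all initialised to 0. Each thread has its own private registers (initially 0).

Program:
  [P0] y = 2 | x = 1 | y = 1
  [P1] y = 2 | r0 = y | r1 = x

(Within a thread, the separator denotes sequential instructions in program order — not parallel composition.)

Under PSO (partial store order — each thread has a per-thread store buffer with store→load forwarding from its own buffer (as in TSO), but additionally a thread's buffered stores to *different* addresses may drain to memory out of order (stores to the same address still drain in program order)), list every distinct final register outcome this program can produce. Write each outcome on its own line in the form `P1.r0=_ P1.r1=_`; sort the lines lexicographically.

outcome vector order: (P1.r0,P1.r1)
|PSO outcomes| = 4

P1.r0=1 P1.r1=0
P1.r0=1 P1.r1=1
P1.r0=2 P1.r1=0
P1.r0=2 P1.r1=1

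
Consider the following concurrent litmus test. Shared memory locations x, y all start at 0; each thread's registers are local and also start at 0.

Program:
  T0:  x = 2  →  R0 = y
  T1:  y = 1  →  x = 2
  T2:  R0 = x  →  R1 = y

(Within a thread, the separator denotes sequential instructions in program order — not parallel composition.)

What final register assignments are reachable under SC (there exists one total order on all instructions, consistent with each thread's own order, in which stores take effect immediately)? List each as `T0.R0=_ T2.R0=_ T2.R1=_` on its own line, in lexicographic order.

T0.R0=0 T2.R0=0 T2.R1=0
T0.R0=0 T2.R0=0 T2.R1=1
T0.R0=0 T2.R0=2 T2.R1=0
T0.R0=0 T2.R0=2 T2.R1=1
T0.R0=1 T2.R0=0 T2.R1=0
T0.R0=1 T2.R0=0 T2.R1=1
T0.R0=1 T2.R0=2 T2.R1=0
T0.R0=1 T2.R0=2 T2.R1=1

outcome vector order: (T0.R0,T2.R0,T2.R1)
|SC outcomes| = 8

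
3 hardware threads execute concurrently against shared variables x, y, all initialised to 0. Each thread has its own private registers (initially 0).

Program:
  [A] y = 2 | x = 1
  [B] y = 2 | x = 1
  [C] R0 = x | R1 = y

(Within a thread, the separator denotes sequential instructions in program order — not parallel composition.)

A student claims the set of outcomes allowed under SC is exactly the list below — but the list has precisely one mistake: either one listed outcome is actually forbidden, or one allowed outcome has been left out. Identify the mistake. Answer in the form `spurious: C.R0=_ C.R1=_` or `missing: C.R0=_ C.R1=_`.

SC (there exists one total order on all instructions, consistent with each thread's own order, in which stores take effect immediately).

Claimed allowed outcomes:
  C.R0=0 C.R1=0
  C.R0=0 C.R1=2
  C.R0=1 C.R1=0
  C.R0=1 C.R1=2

outcome vector order: (C.R0,C.R1)
[SC] allowed = {00 02 12}
claimed∖SC = {10}

spurious: C.R0=1 C.R1=0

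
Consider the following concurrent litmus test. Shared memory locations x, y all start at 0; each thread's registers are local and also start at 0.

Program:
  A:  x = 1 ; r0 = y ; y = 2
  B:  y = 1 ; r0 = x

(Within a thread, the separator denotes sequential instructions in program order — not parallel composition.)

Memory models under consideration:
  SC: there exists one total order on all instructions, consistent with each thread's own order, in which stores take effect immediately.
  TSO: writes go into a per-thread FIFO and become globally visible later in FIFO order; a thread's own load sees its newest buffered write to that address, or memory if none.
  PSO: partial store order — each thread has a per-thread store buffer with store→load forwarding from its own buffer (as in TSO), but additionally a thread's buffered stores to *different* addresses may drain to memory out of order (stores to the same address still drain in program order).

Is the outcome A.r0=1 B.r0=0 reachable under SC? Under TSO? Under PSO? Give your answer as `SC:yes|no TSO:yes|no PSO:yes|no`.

SC:yes TSO:yes PSO:yes

outcome vector order: (A.r0,B.r0)
[SC] allowed = {<0 1>; <1 0>; <1 1>}
[TSO] allowed = {<0 0>; <0 1>; <1 0>; <1 1>}
[PSO] allowed = {<0 0>; <0 1>; <1 0>; <1 1>}
target <1 0> ∈ {SC,TSO,PSO}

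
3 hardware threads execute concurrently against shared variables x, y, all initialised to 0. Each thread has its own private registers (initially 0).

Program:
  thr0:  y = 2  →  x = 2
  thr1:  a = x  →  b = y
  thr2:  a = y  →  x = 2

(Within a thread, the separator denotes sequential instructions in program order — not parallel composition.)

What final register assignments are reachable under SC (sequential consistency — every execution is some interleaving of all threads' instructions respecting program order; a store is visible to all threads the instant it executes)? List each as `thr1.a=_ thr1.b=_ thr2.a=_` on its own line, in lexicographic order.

outcome vector order: (thr1.a,thr1.b,thr2.a)
|SC outcomes| = 7

thr1.a=0 thr1.b=0 thr2.a=0
thr1.a=0 thr1.b=0 thr2.a=2
thr1.a=0 thr1.b=2 thr2.a=0
thr1.a=0 thr1.b=2 thr2.a=2
thr1.a=2 thr1.b=0 thr2.a=0
thr1.a=2 thr1.b=2 thr2.a=0
thr1.a=2 thr1.b=2 thr2.a=2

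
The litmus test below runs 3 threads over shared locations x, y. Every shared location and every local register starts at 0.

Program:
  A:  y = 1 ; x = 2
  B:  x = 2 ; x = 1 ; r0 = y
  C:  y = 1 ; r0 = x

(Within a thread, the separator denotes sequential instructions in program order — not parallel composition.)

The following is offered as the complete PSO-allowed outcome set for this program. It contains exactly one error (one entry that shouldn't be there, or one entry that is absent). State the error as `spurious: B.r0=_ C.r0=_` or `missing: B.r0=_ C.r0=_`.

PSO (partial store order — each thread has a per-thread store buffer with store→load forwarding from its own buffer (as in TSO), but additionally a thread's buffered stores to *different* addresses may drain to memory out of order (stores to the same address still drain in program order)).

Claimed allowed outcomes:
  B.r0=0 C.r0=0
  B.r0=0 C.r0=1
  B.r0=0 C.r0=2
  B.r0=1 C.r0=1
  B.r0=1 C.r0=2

outcome vector order: (B.r0,C.r0)
under PSO → <0 0>, <0 1>, <0 2>, <1 0>, <1 1>, <1 2>
PSO∖claimed = {<1 0>}

missing: B.r0=1 C.r0=0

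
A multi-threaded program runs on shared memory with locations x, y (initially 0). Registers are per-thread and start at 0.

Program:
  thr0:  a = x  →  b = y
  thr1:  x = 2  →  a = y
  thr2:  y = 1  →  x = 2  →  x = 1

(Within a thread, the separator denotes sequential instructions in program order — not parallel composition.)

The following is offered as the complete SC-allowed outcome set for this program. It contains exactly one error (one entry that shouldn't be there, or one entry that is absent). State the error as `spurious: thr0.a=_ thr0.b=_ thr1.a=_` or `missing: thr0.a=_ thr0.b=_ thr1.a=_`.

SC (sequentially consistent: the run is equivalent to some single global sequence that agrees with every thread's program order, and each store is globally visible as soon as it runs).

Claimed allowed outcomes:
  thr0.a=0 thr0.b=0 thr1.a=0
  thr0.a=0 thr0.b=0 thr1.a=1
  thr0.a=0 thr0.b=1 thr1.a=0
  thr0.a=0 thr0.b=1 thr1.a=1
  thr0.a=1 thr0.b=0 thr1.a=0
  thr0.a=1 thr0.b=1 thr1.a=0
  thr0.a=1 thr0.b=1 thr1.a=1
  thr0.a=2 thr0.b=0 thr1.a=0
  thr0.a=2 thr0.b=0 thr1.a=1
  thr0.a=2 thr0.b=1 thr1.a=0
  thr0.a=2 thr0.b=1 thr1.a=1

spurious: thr0.a=1 thr0.b=0 thr1.a=0

outcome vector order: (thr0.a,thr0.b,thr1.a)
under SC → 000 001 010 011 110 111 200 201 210 211
claimed∖SC = {100}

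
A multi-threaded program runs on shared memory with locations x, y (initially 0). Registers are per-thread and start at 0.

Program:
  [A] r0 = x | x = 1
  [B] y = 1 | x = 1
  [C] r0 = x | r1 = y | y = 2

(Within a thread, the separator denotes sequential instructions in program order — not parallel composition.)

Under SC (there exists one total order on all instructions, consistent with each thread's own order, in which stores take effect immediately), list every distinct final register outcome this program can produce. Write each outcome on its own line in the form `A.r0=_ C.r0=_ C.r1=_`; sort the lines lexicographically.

outcome vector order: (A.r0,C.r0,C.r1)
|SC outcomes| = 7

A.r0=0 C.r0=0 C.r1=0
A.r0=0 C.r0=0 C.r1=1
A.r0=0 C.r0=1 C.r1=0
A.r0=0 C.r0=1 C.r1=1
A.r0=1 C.r0=0 C.r1=0
A.r0=1 C.r0=0 C.r1=1
A.r0=1 C.r0=1 C.r1=1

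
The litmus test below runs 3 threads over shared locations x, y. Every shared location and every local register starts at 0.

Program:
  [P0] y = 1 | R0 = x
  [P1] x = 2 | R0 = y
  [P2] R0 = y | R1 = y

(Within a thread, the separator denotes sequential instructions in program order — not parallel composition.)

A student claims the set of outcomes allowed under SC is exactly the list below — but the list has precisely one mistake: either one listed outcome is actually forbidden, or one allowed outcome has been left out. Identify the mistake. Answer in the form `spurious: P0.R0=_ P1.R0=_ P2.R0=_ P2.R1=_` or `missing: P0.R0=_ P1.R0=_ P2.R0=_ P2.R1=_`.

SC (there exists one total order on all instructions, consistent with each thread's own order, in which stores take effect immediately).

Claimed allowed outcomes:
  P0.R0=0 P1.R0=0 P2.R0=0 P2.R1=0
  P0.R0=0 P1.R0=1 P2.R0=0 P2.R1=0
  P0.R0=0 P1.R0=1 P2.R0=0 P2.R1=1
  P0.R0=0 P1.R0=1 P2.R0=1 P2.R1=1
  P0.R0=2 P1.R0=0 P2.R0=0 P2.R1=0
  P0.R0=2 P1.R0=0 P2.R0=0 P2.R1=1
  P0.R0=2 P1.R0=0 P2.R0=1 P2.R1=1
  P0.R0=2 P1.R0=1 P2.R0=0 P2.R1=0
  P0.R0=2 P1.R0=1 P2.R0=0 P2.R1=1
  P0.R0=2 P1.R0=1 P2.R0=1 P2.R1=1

spurious: P0.R0=0 P1.R0=0 P2.R0=0 P2.R1=0

outcome vector order: (P0.R0,P1.R0,P2.R0,P2.R1)
[SC] allowed = {(0,1,0,0); (0,1,0,1); (0,1,1,1); (2,0,0,0); (2,0,0,1); (2,0,1,1); (2,1,0,0); (2,1,0,1); (2,1,1,1)}
claimed∖SC = {(0,0,0,0)}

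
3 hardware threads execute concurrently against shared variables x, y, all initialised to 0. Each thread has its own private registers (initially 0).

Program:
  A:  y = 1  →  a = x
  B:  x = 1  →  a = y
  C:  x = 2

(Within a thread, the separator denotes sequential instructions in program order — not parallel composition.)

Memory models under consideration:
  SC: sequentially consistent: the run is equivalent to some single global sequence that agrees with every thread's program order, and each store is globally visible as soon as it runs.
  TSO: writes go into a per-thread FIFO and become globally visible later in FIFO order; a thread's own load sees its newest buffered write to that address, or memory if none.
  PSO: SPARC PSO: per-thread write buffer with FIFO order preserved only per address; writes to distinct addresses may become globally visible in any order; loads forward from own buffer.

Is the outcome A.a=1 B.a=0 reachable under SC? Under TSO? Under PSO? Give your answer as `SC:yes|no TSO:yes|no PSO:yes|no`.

SC:yes TSO:yes PSO:yes

outcome vector order: (A.a,B.a)
[SC] allowed = {<0 1>, <1 0>, <1 1>, <2 0>, <2 1>}
[TSO] allowed = {<0 0>, <0 1>, <1 0>, <1 1>, <2 0>, <2 1>}
[PSO] allowed = {<0 0>, <0 1>, <1 0>, <1 1>, <2 0>, <2 1>}
target <1 0> ∈ {SC,TSO,PSO}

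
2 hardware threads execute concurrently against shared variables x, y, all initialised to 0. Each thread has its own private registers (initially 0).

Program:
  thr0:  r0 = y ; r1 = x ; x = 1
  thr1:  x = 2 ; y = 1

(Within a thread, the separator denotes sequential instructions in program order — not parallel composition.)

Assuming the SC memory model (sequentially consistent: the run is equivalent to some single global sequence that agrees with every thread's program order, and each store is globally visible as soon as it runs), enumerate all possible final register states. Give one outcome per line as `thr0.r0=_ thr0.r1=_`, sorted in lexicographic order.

thr0.r0=0 thr0.r1=0
thr0.r0=0 thr0.r1=2
thr0.r0=1 thr0.r1=2

outcome vector order: (thr0.r0,thr0.r1)
|SC outcomes| = 3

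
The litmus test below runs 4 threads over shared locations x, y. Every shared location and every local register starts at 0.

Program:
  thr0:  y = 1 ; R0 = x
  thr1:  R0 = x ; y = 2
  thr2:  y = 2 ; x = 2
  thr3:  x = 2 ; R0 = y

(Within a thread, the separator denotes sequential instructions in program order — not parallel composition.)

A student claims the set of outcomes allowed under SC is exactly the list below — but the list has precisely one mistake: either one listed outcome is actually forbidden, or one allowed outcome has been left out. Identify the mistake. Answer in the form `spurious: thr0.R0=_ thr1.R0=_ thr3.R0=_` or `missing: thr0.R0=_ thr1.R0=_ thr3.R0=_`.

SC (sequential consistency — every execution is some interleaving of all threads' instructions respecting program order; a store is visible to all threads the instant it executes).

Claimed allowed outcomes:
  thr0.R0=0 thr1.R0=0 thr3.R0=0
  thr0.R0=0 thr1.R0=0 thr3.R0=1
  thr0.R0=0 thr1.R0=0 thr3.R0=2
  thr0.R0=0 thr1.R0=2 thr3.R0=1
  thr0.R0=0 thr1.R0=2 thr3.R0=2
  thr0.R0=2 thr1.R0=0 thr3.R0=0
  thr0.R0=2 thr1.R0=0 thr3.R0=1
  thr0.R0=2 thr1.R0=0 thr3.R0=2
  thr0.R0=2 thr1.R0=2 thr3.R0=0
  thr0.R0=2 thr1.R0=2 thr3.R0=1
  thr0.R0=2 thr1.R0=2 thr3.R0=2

outcome vector order: (thr0.R0,thr1.R0,thr3.R0)
[SC] allowed = {(0,0,1), (0,0,2), (0,2,1), (0,2,2), (2,0,0), (2,0,1), (2,0,2), (2,2,0), (2,2,1), (2,2,2)}
claimed∖SC = {(0,0,0)}

spurious: thr0.R0=0 thr1.R0=0 thr3.R0=0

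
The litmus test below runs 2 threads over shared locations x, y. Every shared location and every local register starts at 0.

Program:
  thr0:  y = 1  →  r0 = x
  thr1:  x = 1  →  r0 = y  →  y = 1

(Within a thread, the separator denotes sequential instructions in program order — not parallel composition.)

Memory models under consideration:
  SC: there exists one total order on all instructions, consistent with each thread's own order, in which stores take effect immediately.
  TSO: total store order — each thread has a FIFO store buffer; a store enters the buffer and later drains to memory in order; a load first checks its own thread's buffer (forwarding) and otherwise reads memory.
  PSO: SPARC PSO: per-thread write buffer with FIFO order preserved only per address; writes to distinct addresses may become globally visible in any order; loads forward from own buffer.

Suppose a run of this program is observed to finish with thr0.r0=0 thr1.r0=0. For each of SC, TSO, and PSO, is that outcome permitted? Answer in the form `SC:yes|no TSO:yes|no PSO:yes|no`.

SC:no TSO:yes PSO:yes

outcome vector order: (thr0.r0,thr1.r0)
under SC → 0/1 1/0 1/1
under TSO → 0/0 0/1 1/0 1/1
under PSO → 0/0 0/1 1/0 1/1
target 0/0 ∈ {TSO,PSO}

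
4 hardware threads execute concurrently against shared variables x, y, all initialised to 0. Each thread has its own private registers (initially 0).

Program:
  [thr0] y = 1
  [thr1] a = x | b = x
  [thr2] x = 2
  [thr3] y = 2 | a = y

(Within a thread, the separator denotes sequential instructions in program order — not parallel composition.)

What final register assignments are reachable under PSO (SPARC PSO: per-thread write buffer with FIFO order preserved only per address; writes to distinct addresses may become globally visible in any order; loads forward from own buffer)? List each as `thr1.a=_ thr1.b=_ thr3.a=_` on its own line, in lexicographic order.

thr1.a=0 thr1.b=0 thr3.a=1
thr1.a=0 thr1.b=0 thr3.a=2
thr1.a=0 thr1.b=2 thr3.a=1
thr1.a=0 thr1.b=2 thr3.a=2
thr1.a=2 thr1.b=2 thr3.a=1
thr1.a=2 thr1.b=2 thr3.a=2

outcome vector order: (thr1.a,thr1.b,thr3.a)
|PSO outcomes| = 6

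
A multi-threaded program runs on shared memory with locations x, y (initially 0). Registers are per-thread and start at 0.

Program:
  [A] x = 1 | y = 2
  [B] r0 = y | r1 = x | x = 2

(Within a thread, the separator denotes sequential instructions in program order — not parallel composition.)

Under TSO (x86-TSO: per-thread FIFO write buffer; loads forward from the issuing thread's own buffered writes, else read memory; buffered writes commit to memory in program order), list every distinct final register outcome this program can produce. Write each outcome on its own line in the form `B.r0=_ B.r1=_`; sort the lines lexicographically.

B.r0=0 B.r1=0
B.r0=0 B.r1=1
B.r0=2 B.r1=1

outcome vector order: (B.r0,B.r1)
|TSO outcomes| = 3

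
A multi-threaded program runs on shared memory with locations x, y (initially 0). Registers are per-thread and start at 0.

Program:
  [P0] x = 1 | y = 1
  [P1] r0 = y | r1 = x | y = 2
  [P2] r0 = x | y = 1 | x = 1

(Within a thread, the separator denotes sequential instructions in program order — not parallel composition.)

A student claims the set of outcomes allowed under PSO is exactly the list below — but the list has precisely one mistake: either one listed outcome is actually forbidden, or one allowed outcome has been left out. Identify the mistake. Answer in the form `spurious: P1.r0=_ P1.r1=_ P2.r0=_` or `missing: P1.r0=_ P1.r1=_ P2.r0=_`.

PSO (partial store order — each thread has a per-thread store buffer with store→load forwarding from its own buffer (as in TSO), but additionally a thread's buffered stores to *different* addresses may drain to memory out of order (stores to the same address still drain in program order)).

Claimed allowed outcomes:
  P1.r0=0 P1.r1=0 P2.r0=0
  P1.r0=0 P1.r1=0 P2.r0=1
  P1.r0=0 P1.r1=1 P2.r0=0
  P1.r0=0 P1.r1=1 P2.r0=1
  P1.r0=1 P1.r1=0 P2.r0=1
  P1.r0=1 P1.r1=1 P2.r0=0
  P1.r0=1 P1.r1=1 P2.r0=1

missing: P1.r0=1 P1.r1=0 P2.r0=0

outcome vector order: (P1.r0,P1.r1,P2.r0)
under PSO → <0 0 0> <0 0 1> <0 1 0> <0 1 1> <1 0 0> <1 0 1> <1 1 0> <1 1 1>
PSO∖claimed = {<1 0 0>}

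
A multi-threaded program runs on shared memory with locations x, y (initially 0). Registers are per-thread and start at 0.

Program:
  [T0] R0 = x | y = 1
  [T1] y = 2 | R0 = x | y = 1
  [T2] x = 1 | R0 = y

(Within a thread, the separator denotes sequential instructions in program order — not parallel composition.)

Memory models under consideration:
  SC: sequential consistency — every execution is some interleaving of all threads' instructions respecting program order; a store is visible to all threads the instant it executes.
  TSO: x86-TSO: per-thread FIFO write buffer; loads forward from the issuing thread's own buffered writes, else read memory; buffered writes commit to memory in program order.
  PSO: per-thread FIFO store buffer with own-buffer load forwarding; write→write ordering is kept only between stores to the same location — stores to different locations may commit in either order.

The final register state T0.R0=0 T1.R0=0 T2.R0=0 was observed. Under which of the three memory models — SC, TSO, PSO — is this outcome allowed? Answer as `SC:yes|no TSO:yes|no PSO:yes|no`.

outcome vector order: (T0.R0,T1.R0,T2.R0)
SC: 10 outcomes — {(0,0,1), (0,0,2), (0,1,0), (0,1,1), (0,1,2), (1,0,1), (1,0,2), (1,1,0), (1,1,1), (1,1,2)}
TSO: 12 outcomes — {(0,0,0), (0,0,1), (0,0,2), (0,1,0), (0,1,1), (0,1,2), (1,0,0), (1,0,1), (1,0,2), (1,1,0), (1,1,1), (1,1,2)}
PSO: 12 outcomes — {(0,0,0), (0,0,1), (0,0,2), (0,1,0), (0,1,1), (0,1,2), (1,0,0), (1,0,1), (1,0,2), (1,1,0), (1,1,1), (1,1,2)}
target (0,0,0) ∈ {TSO,PSO}

SC:no TSO:yes PSO:yes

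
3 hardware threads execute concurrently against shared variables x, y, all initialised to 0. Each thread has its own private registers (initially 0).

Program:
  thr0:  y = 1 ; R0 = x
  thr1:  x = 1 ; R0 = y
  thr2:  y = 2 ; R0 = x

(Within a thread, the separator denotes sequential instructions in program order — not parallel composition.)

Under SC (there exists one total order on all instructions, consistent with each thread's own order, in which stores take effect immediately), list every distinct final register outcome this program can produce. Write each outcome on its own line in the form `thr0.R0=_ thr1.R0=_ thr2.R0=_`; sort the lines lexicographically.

outcome vector order: (thr0.R0,thr1.R0,thr2.R0)
|SC outcomes| = 9

thr0.R0=0 thr1.R0=1 thr2.R0=0
thr0.R0=0 thr1.R0=1 thr2.R0=1
thr0.R0=0 thr1.R0=2 thr2.R0=0
thr0.R0=0 thr1.R0=2 thr2.R0=1
thr0.R0=1 thr1.R0=0 thr2.R0=1
thr0.R0=1 thr1.R0=1 thr2.R0=0
thr0.R0=1 thr1.R0=1 thr2.R0=1
thr0.R0=1 thr1.R0=2 thr2.R0=0
thr0.R0=1 thr1.R0=2 thr2.R0=1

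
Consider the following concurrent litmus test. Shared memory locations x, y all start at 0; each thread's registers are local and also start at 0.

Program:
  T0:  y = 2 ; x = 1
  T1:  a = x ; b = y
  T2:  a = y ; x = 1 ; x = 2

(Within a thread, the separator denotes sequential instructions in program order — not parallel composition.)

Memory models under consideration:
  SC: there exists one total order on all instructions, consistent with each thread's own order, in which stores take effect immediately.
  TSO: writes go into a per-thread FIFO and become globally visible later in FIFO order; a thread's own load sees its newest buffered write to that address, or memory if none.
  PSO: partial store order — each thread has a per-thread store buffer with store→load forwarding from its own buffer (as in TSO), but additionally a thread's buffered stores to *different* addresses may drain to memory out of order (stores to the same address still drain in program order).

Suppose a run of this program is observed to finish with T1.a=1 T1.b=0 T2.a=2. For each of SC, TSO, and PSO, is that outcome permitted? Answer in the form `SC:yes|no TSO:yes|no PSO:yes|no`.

SC:no TSO:no PSO:yes

outcome vector order: (T1.a,T1.b,T2.a)
[SC] allowed = {(0,0,0) (0,0,2) (0,2,0) (0,2,2) (1,0,0) (1,2,0) (1,2,2) (2,0,0) (2,2,0) (2,2,2)}
[TSO] allowed = {(0,0,0) (0,0,2) (0,2,0) (0,2,2) (1,0,0) (1,2,0) (1,2,2) (2,0,0) (2,2,0) (2,2,2)}
[PSO] allowed = {(0,0,0) (0,0,2) (0,2,0) (0,2,2) (1,0,0) (1,0,2) (1,2,0) (1,2,2) (2,0,0) (2,2,0) (2,2,2)}
target (1,0,2) ∈ {PSO}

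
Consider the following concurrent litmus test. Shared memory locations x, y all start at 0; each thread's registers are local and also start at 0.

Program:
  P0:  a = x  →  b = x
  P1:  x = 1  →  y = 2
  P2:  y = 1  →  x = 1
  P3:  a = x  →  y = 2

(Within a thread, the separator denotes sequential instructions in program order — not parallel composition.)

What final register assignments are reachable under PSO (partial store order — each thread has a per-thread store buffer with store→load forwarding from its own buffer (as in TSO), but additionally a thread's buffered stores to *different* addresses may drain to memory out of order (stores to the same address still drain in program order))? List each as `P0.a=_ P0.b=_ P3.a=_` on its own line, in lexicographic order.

outcome vector order: (P0.a,P0.b,P3.a)
|PSO outcomes| = 6

P0.a=0 P0.b=0 P3.a=0
P0.a=0 P0.b=0 P3.a=1
P0.a=0 P0.b=1 P3.a=0
P0.a=0 P0.b=1 P3.a=1
P0.a=1 P0.b=1 P3.a=0
P0.a=1 P0.b=1 P3.a=1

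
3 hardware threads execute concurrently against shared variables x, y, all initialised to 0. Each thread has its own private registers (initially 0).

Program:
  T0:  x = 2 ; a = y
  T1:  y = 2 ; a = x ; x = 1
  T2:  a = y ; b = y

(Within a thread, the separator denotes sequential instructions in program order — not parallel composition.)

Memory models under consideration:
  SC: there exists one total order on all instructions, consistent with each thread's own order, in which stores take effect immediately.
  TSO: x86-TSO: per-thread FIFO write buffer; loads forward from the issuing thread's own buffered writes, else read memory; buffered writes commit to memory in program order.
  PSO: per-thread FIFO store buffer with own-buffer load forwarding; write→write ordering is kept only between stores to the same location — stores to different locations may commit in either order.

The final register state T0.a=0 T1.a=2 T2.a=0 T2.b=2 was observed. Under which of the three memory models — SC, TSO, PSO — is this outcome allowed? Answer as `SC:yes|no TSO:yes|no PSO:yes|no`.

SC:yes TSO:yes PSO:yes

outcome vector order: (T0.a,T1.a,T2.a,T2.b)
under SC → 0/2/0/0 0/2/0/2 0/2/2/2 2/0/0/0 2/0/0/2 2/0/2/2 2/2/0/0 2/2/0/2 2/2/2/2
under TSO → 0/0/0/0 0/0/0/2 0/0/2/2 0/2/0/0 0/2/0/2 0/2/2/2 2/0/0/0 2/0/0/2 2/0/2/2 2/2/0/0 2/2/0/2 2/2/2/2
under PSO → 0/0/0/0 0/0/0/2 0/0/2/2 0/2/0/0 0/2/0/2 0/2/2/2 2/0/0/0 2/0/0/2 2/0/2/2 2/2/0/0 2/2/0/2 2/2/2/2
target 0/2/0/2 ∈ {SC,TSO,PSO}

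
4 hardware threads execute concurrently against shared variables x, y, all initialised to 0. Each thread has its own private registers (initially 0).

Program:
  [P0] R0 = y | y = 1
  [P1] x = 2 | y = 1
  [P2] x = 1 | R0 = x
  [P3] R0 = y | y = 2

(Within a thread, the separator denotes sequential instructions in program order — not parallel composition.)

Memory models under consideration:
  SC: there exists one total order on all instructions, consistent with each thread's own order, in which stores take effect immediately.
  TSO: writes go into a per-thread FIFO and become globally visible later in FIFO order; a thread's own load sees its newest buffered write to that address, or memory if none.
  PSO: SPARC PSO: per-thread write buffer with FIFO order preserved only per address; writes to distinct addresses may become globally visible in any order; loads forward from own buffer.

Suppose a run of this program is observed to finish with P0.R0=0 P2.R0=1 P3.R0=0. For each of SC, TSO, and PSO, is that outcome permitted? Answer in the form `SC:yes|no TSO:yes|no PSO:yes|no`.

SC:yes TSO:yes PSO:yes

outcome vector order: (P0.R0,P2.R0,P3.R0)
under SC → 0/1/0 0/1/1 0/2/0 0/2/1 1/1/0 1/1/1 1/2/0 1/2/1 2/1/0 2/1/1 2/2/0 2/2/1
under TSO → 0/1/0 0/1/1 0/2/0 0/2/1 1/1/0 1/1/1 1/2/0 1/2/1 2/1/0 2/1/1 2/2/0 2/2/1
under PSO → 0/1/0 0/1/1 0/2/0 0/2/1 1/1/0 1/1/1 1/2/0 1/2/1 2/1/0 2/1/1 2/2/0 2/2/1
target 0/1/0 ∈ {SC,TSO,PSO}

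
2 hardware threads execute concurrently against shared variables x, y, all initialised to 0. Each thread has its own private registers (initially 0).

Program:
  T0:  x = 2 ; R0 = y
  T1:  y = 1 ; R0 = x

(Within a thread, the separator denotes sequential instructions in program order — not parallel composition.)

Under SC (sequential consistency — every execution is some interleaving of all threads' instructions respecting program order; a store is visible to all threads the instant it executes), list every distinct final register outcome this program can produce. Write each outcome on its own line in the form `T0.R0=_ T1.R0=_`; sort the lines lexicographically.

outcome vector order: (T0.R0,T1.R0)
|SC outcomes| = 3

T0.R0=0 T1.R0=2
T0.R0=1 T1.R0=0
T0.R0=1 T1.R0=2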